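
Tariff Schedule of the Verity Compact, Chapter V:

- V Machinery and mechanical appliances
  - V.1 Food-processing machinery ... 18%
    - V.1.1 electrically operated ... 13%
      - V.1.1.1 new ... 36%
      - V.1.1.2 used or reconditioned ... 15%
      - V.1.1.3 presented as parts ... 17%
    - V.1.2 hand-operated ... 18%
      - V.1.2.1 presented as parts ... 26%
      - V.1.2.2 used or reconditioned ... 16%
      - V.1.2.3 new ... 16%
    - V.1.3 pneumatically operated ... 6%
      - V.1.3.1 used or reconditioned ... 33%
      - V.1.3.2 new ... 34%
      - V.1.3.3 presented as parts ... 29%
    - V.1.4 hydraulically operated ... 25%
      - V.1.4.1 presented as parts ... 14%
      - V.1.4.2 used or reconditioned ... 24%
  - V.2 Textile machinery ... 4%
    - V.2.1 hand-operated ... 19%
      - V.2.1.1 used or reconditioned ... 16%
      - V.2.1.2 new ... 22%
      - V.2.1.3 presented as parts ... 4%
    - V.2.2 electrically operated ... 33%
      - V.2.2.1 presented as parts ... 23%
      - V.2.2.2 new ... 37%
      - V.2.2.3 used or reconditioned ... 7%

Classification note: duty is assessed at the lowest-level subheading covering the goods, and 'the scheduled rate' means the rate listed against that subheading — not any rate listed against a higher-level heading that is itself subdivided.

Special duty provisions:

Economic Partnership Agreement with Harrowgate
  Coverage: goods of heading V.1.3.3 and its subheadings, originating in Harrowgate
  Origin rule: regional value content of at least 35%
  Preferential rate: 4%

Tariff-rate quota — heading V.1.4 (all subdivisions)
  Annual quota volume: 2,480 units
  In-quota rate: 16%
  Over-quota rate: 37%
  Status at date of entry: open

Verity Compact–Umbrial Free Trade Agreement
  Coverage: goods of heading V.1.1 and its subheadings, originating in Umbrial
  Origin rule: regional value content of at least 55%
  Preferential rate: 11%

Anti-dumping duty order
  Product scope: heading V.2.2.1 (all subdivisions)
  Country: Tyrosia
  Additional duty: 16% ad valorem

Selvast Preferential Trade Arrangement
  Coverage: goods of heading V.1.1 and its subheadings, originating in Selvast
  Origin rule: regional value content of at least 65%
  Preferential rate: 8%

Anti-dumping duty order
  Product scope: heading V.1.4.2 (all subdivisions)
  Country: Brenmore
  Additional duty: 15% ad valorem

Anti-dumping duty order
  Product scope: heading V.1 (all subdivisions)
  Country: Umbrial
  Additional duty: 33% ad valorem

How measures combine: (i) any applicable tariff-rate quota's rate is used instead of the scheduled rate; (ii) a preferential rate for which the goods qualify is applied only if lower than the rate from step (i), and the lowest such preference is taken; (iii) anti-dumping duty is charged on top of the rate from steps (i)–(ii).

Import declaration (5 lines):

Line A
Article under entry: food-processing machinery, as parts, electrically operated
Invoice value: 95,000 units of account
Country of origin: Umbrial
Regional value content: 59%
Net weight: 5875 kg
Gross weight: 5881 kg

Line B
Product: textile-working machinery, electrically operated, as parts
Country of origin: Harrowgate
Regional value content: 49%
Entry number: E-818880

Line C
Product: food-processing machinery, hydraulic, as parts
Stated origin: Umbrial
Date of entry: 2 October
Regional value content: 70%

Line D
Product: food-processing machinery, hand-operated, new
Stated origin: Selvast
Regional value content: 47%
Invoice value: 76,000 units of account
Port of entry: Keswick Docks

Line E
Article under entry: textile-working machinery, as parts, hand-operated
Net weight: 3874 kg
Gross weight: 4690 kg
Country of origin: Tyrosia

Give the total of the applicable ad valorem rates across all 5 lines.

136%

Line A: food-processing → V.1; electrically operated → V.1.1; as parts → V.1.1.3. Scheduled 17%. Umbrial agreement on V.1.1: RVC ≥ 55% → 11% available; preferential 11%; anti-dumping (Umbrial, V.1): +33%; total 11% + 33% = 44%. → 44%.
Line B: textile-working → V.2; electrically operated → V.2.2; as parts → V.2.2.1. Scheduled 23%. Harrowgate agreement on V.1.3.3: V.2.2.1 not covered. → 23%.
Line C: food-processing → V.1; hydraulic → V.1.4; as parts → V.1.4.1. Scheduled 14%. quota on V.1.4 open → in-quota 16%; Umbrial agreement on V.1.1: V.1.4.1 not covered; anti-dumping (Umbrial, V.1): +33%; total 16% + 33% = 49%. → 49%.
Line D: food-processing → V.1; hand-operated → V.1.2; new → V.1.2.3. Scheduled 16%. Selvast agreement on V.1.1: V.1.2.3 not covered. → 16%.
Line E: textile-working → V.2; hand-operated → V.2.1; as parts → V.2.1.3. Scheduled 4%. No special measure applies. → 4%.
Sum: 44% + 23% + 49% + 16% + 4% = 136%.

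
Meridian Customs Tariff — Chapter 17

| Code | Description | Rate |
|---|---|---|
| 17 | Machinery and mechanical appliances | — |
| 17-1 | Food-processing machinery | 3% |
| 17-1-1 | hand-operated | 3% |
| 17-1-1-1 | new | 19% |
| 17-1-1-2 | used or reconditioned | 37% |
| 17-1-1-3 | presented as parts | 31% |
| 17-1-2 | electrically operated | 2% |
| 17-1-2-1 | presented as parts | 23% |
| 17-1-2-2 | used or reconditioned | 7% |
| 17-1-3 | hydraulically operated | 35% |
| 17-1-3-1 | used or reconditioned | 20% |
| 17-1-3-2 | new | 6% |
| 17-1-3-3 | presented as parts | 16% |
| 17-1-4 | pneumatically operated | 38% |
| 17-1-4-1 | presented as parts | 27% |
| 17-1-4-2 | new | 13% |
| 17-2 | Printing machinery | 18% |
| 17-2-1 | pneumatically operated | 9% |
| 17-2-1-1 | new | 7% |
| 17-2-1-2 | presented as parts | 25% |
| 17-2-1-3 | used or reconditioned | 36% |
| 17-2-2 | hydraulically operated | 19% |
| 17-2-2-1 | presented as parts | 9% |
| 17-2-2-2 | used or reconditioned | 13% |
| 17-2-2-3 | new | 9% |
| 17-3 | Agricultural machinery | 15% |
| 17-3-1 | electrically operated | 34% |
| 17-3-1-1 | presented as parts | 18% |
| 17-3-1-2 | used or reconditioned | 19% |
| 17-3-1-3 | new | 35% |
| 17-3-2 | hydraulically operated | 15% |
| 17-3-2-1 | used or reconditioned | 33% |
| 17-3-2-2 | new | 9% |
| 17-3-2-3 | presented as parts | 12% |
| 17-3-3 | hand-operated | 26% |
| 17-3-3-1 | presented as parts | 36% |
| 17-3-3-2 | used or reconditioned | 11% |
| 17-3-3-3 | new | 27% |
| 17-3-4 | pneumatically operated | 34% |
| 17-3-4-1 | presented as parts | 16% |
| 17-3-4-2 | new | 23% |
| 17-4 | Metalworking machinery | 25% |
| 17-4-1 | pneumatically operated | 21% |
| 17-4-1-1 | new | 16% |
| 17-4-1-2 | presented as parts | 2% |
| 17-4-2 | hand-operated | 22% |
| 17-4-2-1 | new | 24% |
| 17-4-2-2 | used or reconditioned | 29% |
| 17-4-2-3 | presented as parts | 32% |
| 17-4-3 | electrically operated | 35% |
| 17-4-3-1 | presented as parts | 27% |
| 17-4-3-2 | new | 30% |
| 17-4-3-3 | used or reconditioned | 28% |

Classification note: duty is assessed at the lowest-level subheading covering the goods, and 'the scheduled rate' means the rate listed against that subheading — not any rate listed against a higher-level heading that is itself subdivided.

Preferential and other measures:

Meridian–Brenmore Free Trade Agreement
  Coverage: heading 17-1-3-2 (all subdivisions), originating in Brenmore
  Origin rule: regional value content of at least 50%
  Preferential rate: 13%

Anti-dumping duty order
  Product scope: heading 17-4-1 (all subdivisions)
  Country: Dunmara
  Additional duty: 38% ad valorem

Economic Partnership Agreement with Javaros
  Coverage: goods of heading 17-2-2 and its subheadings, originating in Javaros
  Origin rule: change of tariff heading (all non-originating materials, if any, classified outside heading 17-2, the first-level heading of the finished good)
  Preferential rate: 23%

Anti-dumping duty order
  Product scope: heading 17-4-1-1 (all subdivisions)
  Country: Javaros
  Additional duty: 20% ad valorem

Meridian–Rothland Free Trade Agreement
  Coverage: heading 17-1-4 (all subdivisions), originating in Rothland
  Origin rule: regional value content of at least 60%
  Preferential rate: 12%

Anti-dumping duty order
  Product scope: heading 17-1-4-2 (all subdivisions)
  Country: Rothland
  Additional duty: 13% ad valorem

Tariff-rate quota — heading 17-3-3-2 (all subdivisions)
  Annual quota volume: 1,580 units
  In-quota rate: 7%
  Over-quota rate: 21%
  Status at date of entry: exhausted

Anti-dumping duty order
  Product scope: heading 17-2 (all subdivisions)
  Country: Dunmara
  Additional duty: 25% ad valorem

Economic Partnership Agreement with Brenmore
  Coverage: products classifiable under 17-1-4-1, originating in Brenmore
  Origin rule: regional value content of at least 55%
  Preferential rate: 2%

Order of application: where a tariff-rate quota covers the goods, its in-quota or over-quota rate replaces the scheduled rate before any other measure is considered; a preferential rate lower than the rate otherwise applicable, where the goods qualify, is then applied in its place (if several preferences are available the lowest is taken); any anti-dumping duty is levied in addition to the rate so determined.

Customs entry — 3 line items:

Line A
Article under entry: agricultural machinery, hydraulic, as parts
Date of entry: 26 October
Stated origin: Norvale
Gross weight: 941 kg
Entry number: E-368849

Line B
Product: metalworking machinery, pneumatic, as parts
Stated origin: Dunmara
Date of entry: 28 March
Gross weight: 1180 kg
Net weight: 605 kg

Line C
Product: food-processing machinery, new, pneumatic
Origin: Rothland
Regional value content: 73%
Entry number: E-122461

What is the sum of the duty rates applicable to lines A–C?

Line A: agricultural → 17-3; hydraulic → 17-3-2; as parts → 17-3-2-3. Scheduled 12%. No special measure applies. → 12%.
Line B: metalworking → 17-4; pneumatic → 17-4-1; as parts → 17-4-1-2. Scheduled 2%. anti-dumping (Dunmara, 17-4-1): +38%; total 2% + 38% = 40%. → 40%.
Line C: food-processing → 17-1; pneumatic → 17-1-4; new → 17-1-4-2. Scheduled 13%. Rothland agreement on 17-1-4: RVC ≥ 60% → 12% available; preferential 12%; anti-dumping (Rothland, 17-1-4-2): +13%; total 12% + 13% = 25%. → 25%.
Sum: 12% + 40% + 25% = 77%.

77%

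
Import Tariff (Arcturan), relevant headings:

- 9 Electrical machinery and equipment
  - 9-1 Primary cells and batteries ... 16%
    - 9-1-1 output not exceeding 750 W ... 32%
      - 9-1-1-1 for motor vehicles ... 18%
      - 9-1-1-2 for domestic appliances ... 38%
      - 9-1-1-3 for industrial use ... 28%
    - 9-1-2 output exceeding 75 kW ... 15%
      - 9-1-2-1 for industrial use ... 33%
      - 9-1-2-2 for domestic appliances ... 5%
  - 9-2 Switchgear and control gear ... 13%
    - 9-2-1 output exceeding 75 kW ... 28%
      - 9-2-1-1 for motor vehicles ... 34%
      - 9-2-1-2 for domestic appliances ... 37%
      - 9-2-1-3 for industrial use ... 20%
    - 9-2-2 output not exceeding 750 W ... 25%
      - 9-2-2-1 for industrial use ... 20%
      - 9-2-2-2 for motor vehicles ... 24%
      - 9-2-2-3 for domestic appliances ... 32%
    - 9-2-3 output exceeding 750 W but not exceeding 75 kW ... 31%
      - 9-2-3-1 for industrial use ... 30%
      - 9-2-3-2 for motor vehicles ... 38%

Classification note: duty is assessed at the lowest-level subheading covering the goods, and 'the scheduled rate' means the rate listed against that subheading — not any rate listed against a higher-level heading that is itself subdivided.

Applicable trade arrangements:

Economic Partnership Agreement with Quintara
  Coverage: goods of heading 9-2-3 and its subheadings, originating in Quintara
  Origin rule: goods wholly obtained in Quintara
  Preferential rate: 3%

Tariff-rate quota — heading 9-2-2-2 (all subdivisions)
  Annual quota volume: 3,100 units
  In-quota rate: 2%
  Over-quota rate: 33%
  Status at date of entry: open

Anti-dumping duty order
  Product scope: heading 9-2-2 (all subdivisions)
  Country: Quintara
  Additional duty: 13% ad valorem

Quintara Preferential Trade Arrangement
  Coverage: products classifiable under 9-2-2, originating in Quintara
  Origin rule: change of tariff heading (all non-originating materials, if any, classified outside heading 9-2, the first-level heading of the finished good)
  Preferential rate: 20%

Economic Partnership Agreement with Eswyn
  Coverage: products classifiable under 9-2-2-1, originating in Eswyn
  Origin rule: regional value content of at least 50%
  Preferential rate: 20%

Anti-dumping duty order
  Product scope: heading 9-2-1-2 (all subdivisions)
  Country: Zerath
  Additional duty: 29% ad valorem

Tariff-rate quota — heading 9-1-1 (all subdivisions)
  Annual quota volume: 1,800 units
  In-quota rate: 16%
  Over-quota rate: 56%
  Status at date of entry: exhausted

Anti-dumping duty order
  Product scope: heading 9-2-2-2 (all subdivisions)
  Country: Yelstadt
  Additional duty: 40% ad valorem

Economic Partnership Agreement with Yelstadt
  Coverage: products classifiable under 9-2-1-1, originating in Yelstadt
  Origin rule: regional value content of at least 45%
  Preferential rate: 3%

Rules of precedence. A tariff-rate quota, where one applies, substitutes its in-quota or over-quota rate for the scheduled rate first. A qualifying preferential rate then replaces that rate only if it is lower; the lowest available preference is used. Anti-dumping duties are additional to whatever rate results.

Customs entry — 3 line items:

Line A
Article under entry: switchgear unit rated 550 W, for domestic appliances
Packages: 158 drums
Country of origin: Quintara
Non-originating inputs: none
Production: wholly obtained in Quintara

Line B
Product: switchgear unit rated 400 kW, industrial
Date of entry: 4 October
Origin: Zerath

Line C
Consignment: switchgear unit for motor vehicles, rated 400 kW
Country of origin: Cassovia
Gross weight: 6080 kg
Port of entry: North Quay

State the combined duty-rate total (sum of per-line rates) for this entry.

87%

Line A: switchgear unit → 9-2; rated 550 W → 9-2-2; for domestic appliances → 9-2-2-3. Scheduled 32%. Quintara agreement on 9-2-3: 9-2-2-3 not covered; Quintara agreement on 9-2-2: CTH met → 20% available; preferential 20%; anti-dumping (Quintara, 9-2-2): +13%; total 20% + 13% = 33%. → 33%.
Line B: switchgear unit → 9-2; rated 400 kW → 9-2-1; industrial → 9-2-1-3. Scheduled 20%. No special measure applies. → 20%.
Line C: switchgear unit → 9-2; rated 400 kW → 9-2-1; for motor vehicles → 9-2-1-1. Scheduled 34%. No special measure applies. → 34%.
Sum: 33% + 20% + 34% = 87%.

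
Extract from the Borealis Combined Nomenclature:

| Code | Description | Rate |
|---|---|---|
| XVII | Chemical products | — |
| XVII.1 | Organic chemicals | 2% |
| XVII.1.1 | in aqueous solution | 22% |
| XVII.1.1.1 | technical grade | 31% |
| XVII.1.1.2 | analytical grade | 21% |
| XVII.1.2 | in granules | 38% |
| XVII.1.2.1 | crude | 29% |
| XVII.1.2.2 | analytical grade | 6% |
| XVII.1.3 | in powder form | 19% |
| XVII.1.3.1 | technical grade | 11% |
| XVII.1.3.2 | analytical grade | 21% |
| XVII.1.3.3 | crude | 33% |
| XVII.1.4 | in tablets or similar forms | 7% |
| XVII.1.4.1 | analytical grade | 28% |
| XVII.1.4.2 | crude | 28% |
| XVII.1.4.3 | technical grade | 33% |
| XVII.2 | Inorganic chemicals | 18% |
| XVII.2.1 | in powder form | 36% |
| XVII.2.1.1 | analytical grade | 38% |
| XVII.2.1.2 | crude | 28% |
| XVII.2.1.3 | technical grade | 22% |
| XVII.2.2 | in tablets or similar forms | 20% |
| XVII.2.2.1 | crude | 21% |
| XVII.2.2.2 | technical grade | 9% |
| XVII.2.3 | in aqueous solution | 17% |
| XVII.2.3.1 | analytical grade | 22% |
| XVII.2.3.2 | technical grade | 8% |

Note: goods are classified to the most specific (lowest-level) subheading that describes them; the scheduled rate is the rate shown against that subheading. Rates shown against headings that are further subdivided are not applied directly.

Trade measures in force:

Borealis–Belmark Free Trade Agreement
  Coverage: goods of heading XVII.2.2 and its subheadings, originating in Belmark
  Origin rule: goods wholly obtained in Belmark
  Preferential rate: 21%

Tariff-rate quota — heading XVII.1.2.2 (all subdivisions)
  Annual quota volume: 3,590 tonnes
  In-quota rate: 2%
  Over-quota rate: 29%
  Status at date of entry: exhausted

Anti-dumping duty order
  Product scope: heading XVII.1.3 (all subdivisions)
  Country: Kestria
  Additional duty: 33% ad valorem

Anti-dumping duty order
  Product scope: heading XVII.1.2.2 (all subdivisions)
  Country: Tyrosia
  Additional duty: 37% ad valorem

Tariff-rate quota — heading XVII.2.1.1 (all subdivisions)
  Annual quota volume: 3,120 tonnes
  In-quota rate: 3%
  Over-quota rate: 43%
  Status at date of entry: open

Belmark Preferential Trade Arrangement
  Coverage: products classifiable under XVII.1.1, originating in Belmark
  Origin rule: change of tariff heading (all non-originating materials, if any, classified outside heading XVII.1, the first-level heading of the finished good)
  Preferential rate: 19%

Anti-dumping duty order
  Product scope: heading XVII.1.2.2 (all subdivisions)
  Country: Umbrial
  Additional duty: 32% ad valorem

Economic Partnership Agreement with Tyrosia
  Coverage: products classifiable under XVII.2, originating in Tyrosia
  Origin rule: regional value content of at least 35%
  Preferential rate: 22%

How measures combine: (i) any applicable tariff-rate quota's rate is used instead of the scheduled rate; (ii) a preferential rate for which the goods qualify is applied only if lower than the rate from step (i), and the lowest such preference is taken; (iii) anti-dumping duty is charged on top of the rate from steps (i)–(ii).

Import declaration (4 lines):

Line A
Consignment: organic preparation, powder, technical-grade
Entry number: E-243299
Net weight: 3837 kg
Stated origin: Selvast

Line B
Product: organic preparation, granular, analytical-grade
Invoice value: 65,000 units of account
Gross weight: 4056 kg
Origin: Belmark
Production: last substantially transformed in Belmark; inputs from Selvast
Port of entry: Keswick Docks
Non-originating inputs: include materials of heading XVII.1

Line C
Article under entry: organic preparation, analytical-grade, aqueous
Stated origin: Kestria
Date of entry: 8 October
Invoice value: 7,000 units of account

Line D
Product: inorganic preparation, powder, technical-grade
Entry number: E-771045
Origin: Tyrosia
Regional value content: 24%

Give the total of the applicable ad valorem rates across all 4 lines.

Line A: organic → XVII.1; powder → XVII.1.3; technical-grade → XVII.1.3.1. Scheduled 11%. No special measure applies. → 11%.
Line B: organic → XVII.1; granular → XVII.1.2; analytical-grade → XVII.1.2.2. Scheduled 6%. quota on XVII.1.2.2 exhausted → over-quota 29%; Belmark agreement on XVII.2.2: XVII.1.2.2 not covered; Belmark agreement on XVII.1.1: XVII.1.2.2 not covered. → 29%.
Line C: organic → XVII.1; aqueous → XVII.1.1; analytical-grade → XVII.1.1.2. Scheduled 21%. No special measure applies. → 21%.
Line D: inorganic → XVII.2; powder → XVII.2.1; technical-grade → XVII.2.1.3. Scheduled 22%. Tyrosia agreement on XVII.2: RVC < 35%. → 22%.
Sum: 11% + 29% + 21% + 22% = 83%.

83%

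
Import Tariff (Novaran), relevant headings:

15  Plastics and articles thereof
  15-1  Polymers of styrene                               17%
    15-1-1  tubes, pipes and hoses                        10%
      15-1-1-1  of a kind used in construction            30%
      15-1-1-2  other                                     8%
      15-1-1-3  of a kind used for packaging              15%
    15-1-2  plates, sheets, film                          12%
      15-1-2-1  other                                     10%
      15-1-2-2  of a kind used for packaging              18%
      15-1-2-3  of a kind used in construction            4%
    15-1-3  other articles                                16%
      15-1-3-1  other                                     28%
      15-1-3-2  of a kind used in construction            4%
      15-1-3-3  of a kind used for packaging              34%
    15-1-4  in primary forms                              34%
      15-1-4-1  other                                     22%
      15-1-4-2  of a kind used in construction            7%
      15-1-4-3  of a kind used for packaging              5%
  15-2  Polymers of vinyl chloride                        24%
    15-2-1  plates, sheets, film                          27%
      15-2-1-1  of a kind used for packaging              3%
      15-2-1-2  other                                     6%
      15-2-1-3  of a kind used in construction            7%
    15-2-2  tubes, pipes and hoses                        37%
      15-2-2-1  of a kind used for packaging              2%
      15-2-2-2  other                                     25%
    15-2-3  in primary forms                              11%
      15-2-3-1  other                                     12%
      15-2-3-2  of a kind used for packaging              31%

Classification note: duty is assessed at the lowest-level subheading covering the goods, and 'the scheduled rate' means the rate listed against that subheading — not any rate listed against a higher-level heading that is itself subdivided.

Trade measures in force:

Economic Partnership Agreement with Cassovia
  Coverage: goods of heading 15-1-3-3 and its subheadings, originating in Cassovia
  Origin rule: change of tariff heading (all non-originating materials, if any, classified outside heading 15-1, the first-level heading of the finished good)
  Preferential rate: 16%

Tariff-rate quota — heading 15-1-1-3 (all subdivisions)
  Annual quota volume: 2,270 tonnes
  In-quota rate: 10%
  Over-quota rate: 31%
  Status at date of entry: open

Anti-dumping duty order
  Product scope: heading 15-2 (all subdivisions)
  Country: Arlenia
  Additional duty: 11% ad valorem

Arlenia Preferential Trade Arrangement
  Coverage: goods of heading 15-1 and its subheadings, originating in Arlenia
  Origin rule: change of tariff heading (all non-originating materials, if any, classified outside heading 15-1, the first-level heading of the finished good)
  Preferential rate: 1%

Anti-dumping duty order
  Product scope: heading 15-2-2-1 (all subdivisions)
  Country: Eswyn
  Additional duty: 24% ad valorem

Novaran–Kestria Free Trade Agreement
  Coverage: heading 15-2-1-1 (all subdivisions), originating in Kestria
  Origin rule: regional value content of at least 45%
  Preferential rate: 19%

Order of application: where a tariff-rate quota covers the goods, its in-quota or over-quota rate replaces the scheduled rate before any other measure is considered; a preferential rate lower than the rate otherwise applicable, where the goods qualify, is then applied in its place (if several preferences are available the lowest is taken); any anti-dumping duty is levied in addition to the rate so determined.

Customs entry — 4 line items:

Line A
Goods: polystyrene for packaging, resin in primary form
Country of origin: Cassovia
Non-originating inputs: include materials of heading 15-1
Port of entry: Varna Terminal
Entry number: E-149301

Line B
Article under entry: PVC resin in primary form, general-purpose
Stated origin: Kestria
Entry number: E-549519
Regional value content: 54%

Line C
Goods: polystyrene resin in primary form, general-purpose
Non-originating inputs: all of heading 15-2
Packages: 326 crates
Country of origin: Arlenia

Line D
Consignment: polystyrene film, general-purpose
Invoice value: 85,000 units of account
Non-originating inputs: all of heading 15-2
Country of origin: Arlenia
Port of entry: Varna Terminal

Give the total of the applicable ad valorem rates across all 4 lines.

19%

Line A: polystyrene → 15-1; resin in primary form → 15-1-4; for packaging → 15-1-4-3. Scheduled 5%. Cassovia agreement on 15-1-3-3: 15-1-4-3 not covered. → 5%.
Line B: PVC → 15-2; resin in primary form → 15-2-3; general-purpose → 15-2-3-1. Scheduled 12%. Kestria agreement on 15-2-1-1: 15-2-3-1 not covered. → 12%.
Line C: polystyrene → 15-1; resin in primary form → 15-1-4; general-purpose → 15-1-4-1. Scheduled 22%. Arlenia agreement on 15-1: CTH met → 1% available; preferential 1%. → 1%.
Line D: polystyrene → 15-1; film → 15-1-2; general-purpose → 15-1-2-1. Scheduled 10%. Arlenia agreement on 15-1: CTH met → 1% available; preferential 1%. → 1%.
Sum: 5% + 12% + 1% + 1% = 19%.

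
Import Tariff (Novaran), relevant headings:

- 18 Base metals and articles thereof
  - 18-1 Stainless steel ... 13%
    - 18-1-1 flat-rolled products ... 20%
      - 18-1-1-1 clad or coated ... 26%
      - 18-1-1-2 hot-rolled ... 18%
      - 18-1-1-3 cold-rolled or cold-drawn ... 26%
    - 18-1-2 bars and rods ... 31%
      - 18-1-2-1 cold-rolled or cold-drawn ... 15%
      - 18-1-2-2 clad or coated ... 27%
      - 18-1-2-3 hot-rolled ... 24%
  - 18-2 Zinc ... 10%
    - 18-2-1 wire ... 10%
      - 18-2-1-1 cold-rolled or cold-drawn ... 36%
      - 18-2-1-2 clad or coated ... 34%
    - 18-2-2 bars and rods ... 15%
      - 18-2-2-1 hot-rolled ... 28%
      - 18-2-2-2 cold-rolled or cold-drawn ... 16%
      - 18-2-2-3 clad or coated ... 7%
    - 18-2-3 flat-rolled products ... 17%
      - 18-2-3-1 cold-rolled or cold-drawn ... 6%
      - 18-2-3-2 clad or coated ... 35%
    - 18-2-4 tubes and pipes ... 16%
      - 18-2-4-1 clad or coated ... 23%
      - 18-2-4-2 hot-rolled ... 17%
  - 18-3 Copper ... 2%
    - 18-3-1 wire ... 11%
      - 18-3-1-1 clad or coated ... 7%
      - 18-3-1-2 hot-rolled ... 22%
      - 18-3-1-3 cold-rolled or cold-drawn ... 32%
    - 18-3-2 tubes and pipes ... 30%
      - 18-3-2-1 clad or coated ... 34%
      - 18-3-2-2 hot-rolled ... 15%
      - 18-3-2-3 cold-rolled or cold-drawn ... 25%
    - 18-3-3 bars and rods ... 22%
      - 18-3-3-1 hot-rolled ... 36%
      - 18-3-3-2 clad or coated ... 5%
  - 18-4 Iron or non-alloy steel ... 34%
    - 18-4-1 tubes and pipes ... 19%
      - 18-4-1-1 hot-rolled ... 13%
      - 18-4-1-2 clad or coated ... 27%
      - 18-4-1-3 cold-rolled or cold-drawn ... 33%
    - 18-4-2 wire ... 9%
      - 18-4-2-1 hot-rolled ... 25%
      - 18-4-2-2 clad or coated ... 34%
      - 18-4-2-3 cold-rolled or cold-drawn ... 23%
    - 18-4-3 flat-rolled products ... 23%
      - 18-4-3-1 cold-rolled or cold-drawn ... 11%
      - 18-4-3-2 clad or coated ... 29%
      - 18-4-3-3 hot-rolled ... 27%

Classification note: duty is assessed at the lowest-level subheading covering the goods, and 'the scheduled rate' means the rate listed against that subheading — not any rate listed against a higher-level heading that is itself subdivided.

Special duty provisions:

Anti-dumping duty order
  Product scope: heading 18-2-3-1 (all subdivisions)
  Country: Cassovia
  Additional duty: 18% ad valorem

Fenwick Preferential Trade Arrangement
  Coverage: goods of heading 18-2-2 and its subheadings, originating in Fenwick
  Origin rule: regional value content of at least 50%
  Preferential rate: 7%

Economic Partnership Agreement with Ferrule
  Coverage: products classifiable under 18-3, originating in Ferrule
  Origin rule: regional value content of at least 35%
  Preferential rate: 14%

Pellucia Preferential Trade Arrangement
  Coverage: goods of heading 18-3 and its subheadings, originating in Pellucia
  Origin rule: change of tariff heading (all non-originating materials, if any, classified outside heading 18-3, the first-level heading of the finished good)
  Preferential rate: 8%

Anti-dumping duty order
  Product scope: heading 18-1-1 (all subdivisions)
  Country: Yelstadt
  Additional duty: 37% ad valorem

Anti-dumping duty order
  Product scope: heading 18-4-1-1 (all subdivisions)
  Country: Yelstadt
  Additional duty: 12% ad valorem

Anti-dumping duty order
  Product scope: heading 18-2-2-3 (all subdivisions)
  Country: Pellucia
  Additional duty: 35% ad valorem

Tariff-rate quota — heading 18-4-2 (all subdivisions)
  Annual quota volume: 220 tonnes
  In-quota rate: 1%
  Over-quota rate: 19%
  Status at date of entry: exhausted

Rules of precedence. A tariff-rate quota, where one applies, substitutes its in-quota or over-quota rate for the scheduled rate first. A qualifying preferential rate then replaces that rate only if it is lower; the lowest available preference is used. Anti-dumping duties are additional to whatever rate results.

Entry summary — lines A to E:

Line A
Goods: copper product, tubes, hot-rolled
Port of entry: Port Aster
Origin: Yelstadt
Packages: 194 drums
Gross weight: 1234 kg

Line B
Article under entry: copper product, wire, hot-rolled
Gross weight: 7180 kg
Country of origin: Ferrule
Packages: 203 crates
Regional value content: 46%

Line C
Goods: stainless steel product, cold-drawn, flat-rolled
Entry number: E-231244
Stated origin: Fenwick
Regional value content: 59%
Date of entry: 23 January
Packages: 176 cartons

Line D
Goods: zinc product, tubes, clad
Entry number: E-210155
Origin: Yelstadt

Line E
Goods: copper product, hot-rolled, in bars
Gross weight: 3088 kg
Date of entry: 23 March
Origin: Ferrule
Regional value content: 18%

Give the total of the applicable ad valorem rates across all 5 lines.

Line A: copper → 18-3; tubes → 18-3-2; hot-rolled → 18-3-2-2. Scheduled 15%. No special measure applies. → 15%.
Line B: copper → 18-3; wire → 18-3-1; hot-rolled → 18-3-1-2. Scheduled 22%. Ferrule agreement on 18-3: RVC ≥ 35% → 14% available; preferential 14%. → 14%.
Line C: stainless steel → 18-1; flat-rolled → 18-1-1; cold-drawn → 18-1-1-3. Scheduled 26%. Fenwick agreement on 18-2-2: 18-1-1-3 not covered. → 26%.
Line D: zinc → 18-2; tubes → 18-2-4; clad → 18-2-4-1. Scheduled 23%. No special measure applies. → 23%.
Line E: copper → 18-3; in bars → 18-3-3; hot-rolled → 18-3-3-1. Scheduled 36%. Ferrule agreement on 18-3: RVC < 35%. → 36%.
Sum: 15% + 14% + 26% + 23% + 36% = 114%.

114%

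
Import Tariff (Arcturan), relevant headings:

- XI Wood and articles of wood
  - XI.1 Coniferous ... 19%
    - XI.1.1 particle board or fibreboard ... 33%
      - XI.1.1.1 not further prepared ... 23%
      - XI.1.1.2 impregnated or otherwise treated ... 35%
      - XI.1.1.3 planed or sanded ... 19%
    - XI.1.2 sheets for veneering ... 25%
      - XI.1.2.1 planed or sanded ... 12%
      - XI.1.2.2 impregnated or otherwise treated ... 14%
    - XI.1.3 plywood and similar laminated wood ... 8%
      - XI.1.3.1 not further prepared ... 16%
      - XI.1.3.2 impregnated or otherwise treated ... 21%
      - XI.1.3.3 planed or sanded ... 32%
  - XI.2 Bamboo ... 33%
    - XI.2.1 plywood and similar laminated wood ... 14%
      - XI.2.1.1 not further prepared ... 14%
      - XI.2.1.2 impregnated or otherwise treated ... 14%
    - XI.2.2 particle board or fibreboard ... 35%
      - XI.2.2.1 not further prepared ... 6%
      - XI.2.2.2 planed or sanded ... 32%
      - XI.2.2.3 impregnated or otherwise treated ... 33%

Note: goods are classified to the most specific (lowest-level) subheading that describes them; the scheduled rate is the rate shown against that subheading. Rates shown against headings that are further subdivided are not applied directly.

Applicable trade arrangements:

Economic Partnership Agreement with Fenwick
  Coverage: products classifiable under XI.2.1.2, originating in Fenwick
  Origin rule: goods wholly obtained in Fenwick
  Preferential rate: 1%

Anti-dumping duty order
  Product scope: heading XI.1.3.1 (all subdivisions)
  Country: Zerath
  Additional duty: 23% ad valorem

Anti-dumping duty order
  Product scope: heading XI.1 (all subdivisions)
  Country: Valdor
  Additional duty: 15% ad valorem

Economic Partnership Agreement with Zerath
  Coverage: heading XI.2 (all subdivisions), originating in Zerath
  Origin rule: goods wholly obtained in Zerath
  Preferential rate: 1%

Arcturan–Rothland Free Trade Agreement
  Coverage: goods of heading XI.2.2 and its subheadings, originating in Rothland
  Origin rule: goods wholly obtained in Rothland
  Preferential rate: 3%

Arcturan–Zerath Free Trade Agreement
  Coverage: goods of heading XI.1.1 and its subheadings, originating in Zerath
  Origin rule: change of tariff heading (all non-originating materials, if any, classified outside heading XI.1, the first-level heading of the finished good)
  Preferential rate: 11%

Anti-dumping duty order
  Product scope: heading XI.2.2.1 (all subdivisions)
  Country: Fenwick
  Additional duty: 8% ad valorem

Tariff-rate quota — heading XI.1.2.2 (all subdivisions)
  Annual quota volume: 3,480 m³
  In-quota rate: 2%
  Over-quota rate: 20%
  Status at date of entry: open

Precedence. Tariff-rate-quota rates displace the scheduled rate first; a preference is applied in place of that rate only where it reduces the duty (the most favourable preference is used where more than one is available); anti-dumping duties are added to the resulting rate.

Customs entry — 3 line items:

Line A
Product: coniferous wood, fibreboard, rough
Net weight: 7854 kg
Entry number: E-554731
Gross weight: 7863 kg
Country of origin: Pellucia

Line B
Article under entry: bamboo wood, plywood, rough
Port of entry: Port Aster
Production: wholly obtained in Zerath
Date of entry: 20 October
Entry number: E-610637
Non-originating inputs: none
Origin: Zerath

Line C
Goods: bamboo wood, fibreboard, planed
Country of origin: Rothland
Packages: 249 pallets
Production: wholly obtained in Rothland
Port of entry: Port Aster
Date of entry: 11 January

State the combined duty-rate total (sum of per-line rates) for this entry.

27%

Line A: coniferous → XI.1; fibreboard → XI.1.1; rough → XI.1.1.1. Scheduled 23%. No special measure applies. → 23%.
Line B: bamboo → XI.2; plywood → XI.2.1; rough → XI.2.1.1. Scheduled 14%. Zerath agreement on XI.2: wholly obtained → 1% available; Zerath agreement on XI.1.1: XI.2.1.1 not covered; preferential 1%. → 1%.
Line C: bamboo → XI.2; fibreboard → XI.2.2; planed → XI.2.2.2. Scheduled 32%. Rothland agreement on XI.2.2: wholly obtained → 3% available; preferential 3%. → 3%.
Sum: 23% + 1% + 3% = 27%.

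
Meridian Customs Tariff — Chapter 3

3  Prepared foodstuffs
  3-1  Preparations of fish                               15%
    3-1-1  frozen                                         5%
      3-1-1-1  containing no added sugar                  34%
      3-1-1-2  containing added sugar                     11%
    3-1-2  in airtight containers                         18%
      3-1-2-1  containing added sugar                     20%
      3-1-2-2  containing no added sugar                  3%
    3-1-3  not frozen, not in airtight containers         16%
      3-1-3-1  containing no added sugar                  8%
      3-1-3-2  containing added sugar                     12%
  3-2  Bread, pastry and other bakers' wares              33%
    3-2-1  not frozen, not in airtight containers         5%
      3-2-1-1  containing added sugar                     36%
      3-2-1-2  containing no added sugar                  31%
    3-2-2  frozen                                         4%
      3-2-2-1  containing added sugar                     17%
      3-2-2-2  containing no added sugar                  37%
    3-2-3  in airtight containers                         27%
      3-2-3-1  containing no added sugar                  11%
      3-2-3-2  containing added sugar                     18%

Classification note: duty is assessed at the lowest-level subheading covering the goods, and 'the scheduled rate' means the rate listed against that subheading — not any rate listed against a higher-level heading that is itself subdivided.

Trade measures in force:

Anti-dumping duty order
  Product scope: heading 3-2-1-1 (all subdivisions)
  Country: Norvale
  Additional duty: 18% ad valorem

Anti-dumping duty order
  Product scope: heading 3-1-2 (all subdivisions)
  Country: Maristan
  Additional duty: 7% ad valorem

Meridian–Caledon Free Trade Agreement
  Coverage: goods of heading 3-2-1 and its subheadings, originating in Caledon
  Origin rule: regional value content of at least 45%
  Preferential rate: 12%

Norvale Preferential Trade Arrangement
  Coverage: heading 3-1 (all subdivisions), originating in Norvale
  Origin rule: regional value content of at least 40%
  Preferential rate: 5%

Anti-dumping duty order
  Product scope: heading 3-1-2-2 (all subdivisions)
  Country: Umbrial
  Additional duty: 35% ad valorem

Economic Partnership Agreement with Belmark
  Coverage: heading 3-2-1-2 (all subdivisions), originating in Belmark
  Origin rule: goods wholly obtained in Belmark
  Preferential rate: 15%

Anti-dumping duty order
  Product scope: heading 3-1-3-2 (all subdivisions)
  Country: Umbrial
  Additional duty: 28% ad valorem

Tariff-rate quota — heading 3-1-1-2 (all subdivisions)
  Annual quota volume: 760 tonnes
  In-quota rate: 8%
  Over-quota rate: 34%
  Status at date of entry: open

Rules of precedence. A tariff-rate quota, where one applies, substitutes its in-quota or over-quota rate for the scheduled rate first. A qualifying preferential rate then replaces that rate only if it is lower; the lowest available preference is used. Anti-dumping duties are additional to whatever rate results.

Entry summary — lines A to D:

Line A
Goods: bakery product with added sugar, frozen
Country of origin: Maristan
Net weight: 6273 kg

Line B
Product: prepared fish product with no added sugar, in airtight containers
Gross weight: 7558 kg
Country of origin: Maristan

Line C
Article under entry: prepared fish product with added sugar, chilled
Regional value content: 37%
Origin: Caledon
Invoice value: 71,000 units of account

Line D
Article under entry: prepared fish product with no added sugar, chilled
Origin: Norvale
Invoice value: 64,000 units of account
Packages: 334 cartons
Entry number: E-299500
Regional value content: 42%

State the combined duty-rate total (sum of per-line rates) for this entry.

Line A: bakery product → 3-2; frozen → 3-2-2; with added sugar → 3-2-2-1. Scheduled 17%. No special measure applies. → 17%.
Line B: prepared fish product → 3-1; in airtight containers → 3-1-2; with no added sugar → 3-1-2-2. Scheduled 3%. anti-dumping (Maristan, 3-1-2): +7%; total 3% + 7% = 10%. → 10%.
Line C: prepared fish product → 3-1; chilled → 3-1-3; with added sugar → 3-1-3-2. Scheduled 12%. Caledon agreement on 3-2-1: 3-1-3-2 not covered. → 12%.
Line D: prepared fish product → 3-1; chilled → 3-1-3; with no added sugar → 3-1-3-1. Scheduled 8%. Norvale agreement on 3-1: RVC ≥ 40% → 5% available; preferential 5%. → 5%.
Sum: 17% + 10% + 12% + 5% = 44%.

44%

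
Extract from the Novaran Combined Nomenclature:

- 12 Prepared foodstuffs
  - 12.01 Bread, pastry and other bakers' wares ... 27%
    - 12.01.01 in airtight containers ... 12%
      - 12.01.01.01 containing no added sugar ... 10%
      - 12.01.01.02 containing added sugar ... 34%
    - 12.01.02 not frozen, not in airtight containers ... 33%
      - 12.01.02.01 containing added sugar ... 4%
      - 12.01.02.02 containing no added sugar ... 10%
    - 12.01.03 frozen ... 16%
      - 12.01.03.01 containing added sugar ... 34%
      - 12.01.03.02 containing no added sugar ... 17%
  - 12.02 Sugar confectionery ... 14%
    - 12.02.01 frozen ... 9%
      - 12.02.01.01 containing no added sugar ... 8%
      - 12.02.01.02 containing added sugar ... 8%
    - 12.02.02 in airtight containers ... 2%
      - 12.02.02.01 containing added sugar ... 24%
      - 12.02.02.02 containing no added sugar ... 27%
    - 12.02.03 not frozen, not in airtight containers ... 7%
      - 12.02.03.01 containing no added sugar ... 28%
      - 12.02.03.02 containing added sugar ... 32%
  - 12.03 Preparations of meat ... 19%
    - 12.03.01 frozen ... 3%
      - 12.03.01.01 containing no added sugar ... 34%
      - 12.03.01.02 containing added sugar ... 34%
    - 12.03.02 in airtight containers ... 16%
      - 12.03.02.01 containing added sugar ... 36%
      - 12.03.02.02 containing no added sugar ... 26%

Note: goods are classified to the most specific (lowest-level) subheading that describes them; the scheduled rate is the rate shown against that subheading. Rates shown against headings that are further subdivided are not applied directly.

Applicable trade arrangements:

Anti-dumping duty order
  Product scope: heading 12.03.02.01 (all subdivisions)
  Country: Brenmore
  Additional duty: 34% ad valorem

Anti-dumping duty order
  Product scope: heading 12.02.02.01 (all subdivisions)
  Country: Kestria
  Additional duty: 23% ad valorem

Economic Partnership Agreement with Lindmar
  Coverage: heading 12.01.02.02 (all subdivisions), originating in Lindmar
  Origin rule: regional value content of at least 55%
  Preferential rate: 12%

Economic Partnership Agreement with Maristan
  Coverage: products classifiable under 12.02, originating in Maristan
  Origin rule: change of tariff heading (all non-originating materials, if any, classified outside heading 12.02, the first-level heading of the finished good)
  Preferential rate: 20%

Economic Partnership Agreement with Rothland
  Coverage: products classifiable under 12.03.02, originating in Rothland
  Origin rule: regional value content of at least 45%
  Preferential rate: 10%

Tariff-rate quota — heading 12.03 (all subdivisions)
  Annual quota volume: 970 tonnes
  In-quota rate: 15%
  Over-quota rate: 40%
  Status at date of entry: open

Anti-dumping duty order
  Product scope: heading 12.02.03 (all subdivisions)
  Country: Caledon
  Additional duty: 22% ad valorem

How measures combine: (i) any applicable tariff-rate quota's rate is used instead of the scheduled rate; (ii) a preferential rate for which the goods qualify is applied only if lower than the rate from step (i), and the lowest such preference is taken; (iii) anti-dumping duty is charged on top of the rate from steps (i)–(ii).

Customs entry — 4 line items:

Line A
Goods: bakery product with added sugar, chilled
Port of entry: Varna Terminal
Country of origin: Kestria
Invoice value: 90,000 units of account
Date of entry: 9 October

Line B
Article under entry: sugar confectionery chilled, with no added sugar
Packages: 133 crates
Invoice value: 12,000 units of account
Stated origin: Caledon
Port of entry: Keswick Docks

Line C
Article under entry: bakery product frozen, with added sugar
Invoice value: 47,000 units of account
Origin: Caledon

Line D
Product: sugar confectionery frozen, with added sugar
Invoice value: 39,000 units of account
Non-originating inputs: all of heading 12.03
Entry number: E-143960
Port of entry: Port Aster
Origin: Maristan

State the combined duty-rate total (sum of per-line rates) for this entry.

96%

Line A: bakery product → 12.01; chilled → 12.01.02; with added sugar → 12.01.02.01. Scheduled 4%. No special measure applies. → 4%.
Line B: sugar confectionery → 12.02; chilled → 12.02.03; with no added sugar → 12.02.03.01. Scheduled 28%. anti-dumping (Caledon, 12.02.03): +22%; total 28% + 22% = 50%. → 50%.
Line C: bakery product → 12.01; frozen → 12.01.03; with added sugar → 12.01.03.01. Scheduled 34%. No special measure applies. → 34%.
Line D: sugar confectionery → 12.02; frozen → 12.02.01; with added sugar → 12.02.01.02. Scheduled 8%. Maristan agreement on 12.02: CTH met → 20% available; preference 20% not lower than 8% → no reduction. → 8%.
Sum: 4% + 50% + 34% + 8% = 96%.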